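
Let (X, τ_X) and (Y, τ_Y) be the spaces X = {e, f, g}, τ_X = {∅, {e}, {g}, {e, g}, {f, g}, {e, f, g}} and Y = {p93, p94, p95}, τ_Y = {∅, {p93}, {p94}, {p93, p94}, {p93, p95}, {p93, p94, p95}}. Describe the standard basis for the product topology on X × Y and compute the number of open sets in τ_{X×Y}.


Basis B = {∅ × ∅, {e} × {p93}, {e} × {p94}, {g} × {p93}, {g} × {p94}, {e} × {p93, p94}, {e} × {p93, p95}, {e, g} × {p93}, {e, g} × {p94}, {f, g} × {p93}, {f, g} × {p94}, {g} × {p93, p94}, {g} × {p93, p95}, {e} × {p93, p94, p95}, {e, f, g} × {p93}, {e, f, g} × {p94}, {g} × {p93, p94, p95}, {e, g} × {p93, p94}, {e, g} × {p93, p95}, {f, g} × {p93, p94}, {f, g} × {p93, p95}, {e, g} × {p93, p94, p95}, {e, f, g} × {p93, p94}, {e, f, g} × {p93, p95}, {f, g} × {p93, p94, p95}, {e, f, g} × {p93, p94, p95}}; |τ_{X×Y}| = 108.

Enumerate products U × V with U ∈ τ_X, V ∈ τ_Y (deduplicated):
  ∅ × ∅ = {} (∅)
  {e} × {p93} = {(e,p93)}
  {e} × {p94} = {(e,p94)}
  {g} × {p93} = {(g,p93)}
  {g} × {p94} = {(g,p94)}
  {e} × {p93, p94} = {(e,p93), (e,p94)}
  {e} × {p93, p95} = {(e,p93), (e,p95)}
  {e, g} × {p93} = {(e,p93), (g,p93)}
  {e, g} × {p94} = {(e,p94), (g,p94)}
  {f, g} × {p93} = {(f,p93), (g,p93)}
  {f, g} × {p94} = {(f,p94), (g,p94)}
  {g} × {p93, p94} = {(g,p93), (g,p94)}
  {g} × {p93, p95} = {(g,p93), (g,p95)}
  {e} × {p93, p94, p95} = {(e,p93), (e,p94), (e,p95)}
  {e, f, g} × {p93} = {(e,p93), (f,p93), (g,p93)}
  {e, f, g} × {p94} = {(e,p94), (f,p94), (g,p94)}
  {g} × {p93, p94, p95} = {(g,p93), (g,p94), (g,p95)}
  {e, g} × {p93, p94} = {(e,p93), (e,p94), (g,p93), (g,p94)}
  {e, g} × {p93, p95} = {(e,p93), (e,p95), (g,p93), (g,p95)}
  {f, g} × {p93, p94} = {(f,p93), (f,p94), (g,p93), (g,p94)}
  {f, g} × {p93, p95} = {(f,p93), (f,p95), (g,p93), (g,p95)}
  {e, g} × {p93, p94, p95} = {(e,p93), (e,p94), (e,p95), (g,p93), (g,p94), (g,p95)}
  {e, f, g} × {p93, p94} = {(e,p93), (e,p94), (f,p93), (f,p94), (g,p93), (g,p94)}
  {e, f, g} × {p93, p95} = {(e,p93), (e,p95), (f,p93), (f,p95), (g,p93), (g,p95)}
  {f, g} × {p93, p94, p95} = {(f,p93), (f,p94), (f,p95), (g,p93), (g,p94), (g,p95)}
  {e, f, g} × {p93, p94, p95} = {(e,p93), (e,p94), (e,p95), (f,p93), (f,p94), (f,p95), (g,p93), (g,p94), (g,p95)}
These 26 distinct sets form the basis B.
Close under arbitrary unions to get τ_{X×Y}; counting gives |τ_{X×Y}| = 108.


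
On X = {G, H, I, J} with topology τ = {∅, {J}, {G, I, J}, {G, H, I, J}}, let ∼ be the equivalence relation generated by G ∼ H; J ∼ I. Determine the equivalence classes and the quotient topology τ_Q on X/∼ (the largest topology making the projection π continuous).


X/∼ = {[G=H], [I=J]}; |τ_Q| = 2.

Equivalence classes: [G=H], [I=J].
Quotient map π: X → X/∼ sends G ↦ [G=H], H ↦ [G=H], I ↦ [I=J], J ↦ [I=J].
For each subset V ⊆ X/∼, compute π^{-1}(V) ⊆ X and check whether π^{-1}(V) ∈ τ. V is open in τ_Q iff π^{-1}(V) ∈ τ.
  V = {}: π^{-1}(V) = ∅ ∈ τ ✓.
  V = {[G=H]}: π^{-1}(V) = {G, H} ∉ τ ✗.
  V = {[I=J]}: π^{-1}(V) = {I, J} ∉ τ ✗.
  V = {[G=H], [I=J]}: π^{-1}(V) = {G, H, I, J} ∈ τ ✓.
Open sets in the quotient: τ_Q = {{}, {[G=H], [I=J]}} (2 elements).


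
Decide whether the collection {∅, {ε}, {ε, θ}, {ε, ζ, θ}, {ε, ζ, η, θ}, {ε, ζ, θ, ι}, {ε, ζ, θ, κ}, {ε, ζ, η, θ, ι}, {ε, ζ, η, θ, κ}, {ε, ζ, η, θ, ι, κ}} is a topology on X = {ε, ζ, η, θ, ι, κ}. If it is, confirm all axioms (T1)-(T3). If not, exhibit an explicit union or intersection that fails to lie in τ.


τ is NOT a topology on X.

Axiom (T1): ∅ ∈ τ? Yes; X ∈ τ? Yes.
Axiom (T2/T3): check pairwise unions and intersections of members of τ.
Counterexample for (T2): {ε, ζ, θ, ι} ∪ {ε, ζ, θ, κ} = {ε, ζ, θ, ι, κ} ∉ τ. Therefore τ is NOT a topology.


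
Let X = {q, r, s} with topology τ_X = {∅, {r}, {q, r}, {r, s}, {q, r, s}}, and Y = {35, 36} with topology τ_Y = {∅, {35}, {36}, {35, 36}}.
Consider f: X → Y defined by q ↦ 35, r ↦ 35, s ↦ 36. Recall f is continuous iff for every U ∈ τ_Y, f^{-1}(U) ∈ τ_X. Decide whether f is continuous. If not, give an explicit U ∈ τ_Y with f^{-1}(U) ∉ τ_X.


f is NOT continuous.

Compute f^{-1}(U) for each U ∈ τ_Y:
  U = ∅: f^{-1}(U) = ∅ ∈ τ_X ✓.
  U = {35}: f^{-1}(U) = {q, r} ∈ τ_X ✓.
  U = {36}: f^{-1}(U) = {s} ∉ τ_X ✗.
  U = {35, 36}: f^{-1}(U) = {q, r, s} ∈ τ_X ✓.
Found U = {36} with f^{-1}(U) = {s} not in τ_X. Therefore f is NOT continuous.


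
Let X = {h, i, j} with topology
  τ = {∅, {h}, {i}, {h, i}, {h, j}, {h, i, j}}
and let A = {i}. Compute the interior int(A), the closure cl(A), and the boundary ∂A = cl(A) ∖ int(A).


int(A) = {i}, cl(A) = {i}, ∂A = ∅.

Closed sets in (X, τ) are complements of opens:
  closed(X, τ) = {∅, {i}, {j}, {h, j}, {i, j}, {h, i, j}}.
int(A) = ⋃ {U ∈ τ : U ⊆ A}. Opens contained in A: ∅, {i}.
Taking the union of these: int(A) = {i}.
cl(A) = ⋂ {C closed : A ⊆ C}. Closed sets containing A: {i}, {i, j}, {h, i, j}.
Intersecting these: cl(A) = {i}.
∂A = cl(A) ∖ int(A) = {i} ∖ {i} = ∅.


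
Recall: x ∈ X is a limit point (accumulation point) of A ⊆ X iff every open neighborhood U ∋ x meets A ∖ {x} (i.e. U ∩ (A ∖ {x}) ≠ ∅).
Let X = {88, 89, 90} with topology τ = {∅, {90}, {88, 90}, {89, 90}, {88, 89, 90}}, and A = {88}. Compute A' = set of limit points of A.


A' = ∅

For each x ∈ X, list the open sets U ∈ τ with x ∈ U, then check whether U ∩ (A ∖ {x}) ≠ ∅ for every such U.
  x = 88: open {88, 90} ∋ x has {88, 90} ∩ (A ∖ {88}) = ∅, so x is NOT a limit point.
  x = 89: open {89, 90} ∋ x has {89, 90} ∩ (A ∖ {89}) = ∅, so x is NOT a limit point.
  x = 90: open {90} ∋ x has {90} ∩ (A ∖ {90}) = ∅, so x is NOT a limit point.
Collecting: A' = ∅.


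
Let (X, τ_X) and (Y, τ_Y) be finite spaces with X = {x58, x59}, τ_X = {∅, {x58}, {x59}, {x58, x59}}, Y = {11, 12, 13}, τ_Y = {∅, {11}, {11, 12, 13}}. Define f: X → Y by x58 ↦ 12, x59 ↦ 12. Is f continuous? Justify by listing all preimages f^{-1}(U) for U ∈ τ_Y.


f IS continuous.

Compute f^{-1}(U) for each U ∈ τ_Y:
  U = ∅: f^{-1}(U) = ∅ ∈ τ_X ✓.
  U = {11}: f^{-1}(U) = ∅ ∈ τ_X ✓.
  U = {11, 12, 13}: f^{-1}(U) = {x58, x59} ∈ τ_X ✓.
Every preimage lies in τ_X, so f IS continuous.


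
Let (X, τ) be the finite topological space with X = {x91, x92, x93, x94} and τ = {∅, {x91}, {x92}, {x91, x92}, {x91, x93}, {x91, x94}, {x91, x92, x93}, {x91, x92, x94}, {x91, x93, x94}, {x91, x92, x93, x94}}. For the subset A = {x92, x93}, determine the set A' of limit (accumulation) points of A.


A' = ∅

For each x ∈ X, list the open sets U ∈ τ with x ∈ U, then check whether U ∩ (A ∖ {x}) ≠ ∅ for every such U.
  x = x91: open {x91} ∋ x has {x91} ∩ (A ∖ {x91}) = ∅, so x is NOT a limit point.
  x = x92: open {x92} ∋ x has {x92} ∩ (A ∖ {x92}) = ∅, so x is NOT a limit point.
  x = x93: open {x91, x93} ∋ x has {x91, x93} ∩ (A ∖ {x93}) = ∅, so x is NOT a limit point.
  x = x94: open {x91, x94} ∋ x has {x91, x94} ∩ (A ∖ {x94}) = ∅, so x is NOT a limit point.
Collecting: A' = ∅.


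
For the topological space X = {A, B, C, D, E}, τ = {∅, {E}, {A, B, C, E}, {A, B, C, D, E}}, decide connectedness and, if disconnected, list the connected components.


(X, τ) is connected.

Find clopen sets (U ∈ τ with X ∖ U ∈ τ):
  U = ∅, X ∖ U = {A, B, C, D, E} — both open, so U is clopen.
  U = {A, B, C, D, E}, X ∖ U = ∅ — both open, so U is clopen.
Only trivial clopens (∅ and X) exist, so (X, τ) is connected.
Compute connected components by grouping points that agree on all clopens:
  component: {A, B, C, D, E}


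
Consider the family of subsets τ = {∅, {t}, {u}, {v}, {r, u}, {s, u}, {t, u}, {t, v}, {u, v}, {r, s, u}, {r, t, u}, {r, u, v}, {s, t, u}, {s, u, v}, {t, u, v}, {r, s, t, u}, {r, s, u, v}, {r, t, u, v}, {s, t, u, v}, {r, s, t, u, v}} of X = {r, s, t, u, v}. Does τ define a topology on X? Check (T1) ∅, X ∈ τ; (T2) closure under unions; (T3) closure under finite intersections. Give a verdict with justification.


τ IS a topology on X.

Axiom (T1): ∅ ∈ τ? Yes; X ∈ τ? Yes.
Axiom (T2/T3): check pairwise unions and intersections of members of τ.
All pairwise intersections and unions checked — each lies in τ. Therefore τ satisfies (T1), (T2), (T3): it IS a topology on X.


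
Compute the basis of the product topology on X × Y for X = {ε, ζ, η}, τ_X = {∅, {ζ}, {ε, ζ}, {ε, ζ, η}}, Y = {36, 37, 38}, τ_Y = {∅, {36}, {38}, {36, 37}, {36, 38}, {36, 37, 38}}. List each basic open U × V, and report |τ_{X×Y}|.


Basis B = {∅ × ∅, {ζ} × {36}, {ζ} × {38}, {ε, ζ} × {36}, {ε, ζ} × {38}, {ζ} × {36, 37}, {ζ} × {36, 38}, {ε, ζ, η} × {36}, {ε, ζ, η} × {38}, {ζ} × {36, 37, 38}, {ε, ζ} × {36, 37}, {ε, ζ} × {36, 38}, {ε, ζ} × {36, 37, 38}, {ε, ζ, η} × {36, 37}, {ε, ζ, η} × {36, 38}, {ε, ζ, η} × {36, 37, 38}}; |τ_{X×Y}| = 40.

Enumerate products U × V with U ∈ τ_X, V ∈ τ_Y (deduplicated):
  ∅ × ∅ = {} (∅)
  {ζ} × {36} = {(ζ,36)}
  {ζ} × {38} = {(ζ,38)}
  {ε, ζ} × {36} = {(ε,36), (ζ,36)}
  {ε, ζ} × {38} = {(ε,38), (ζ,38)}
  {ζ} × {36, 37} = {(ζ,36), (ζ,37)}
  {ζ} × {36, 38} = {(ζ,36), (ζ,38)}
  {ε, ζ, η} × {36} = {(ε,36), (ζ,36), (η,36)}
  {ε, ζ, η} × {38} = {(ε,38), (ζ,38), (η,38)}
  {ζ} × {36, 37, 38} = {(ζ,36), (ζ,37), (ζ,38)}
  {ε, ζ} × {36, 37} = {(ε,36), (ε,37), (ζ,36), (ζ,37)}
  {ε, ζ} × {36, 38} = {(ε,36), (ε,38), (ζ,36), (ζ,38)}
  {ε, ζ} × {36, 37, 38} = {(ε,36), (ε,37), (ε,38), (ζ,36), (ζ,37), (ζ,38)}
  {ε, ζ, η} × {36, 37} = {(ε,36), (ε,37), (ζ,36), (ζ,37), (η,36), (η,37)}
  {ε, ζ, η} × {36, 38} = {(ε,36), (ε,38), (ζ,36), (ζ,38), (η,36), (η,38)}
  {ε, ζ, η} × {36, 37, 38} = {(ε,36), (ε,37), (ε,38), (ζ,36), (ζ,37), (ζ,38), (η,36), (η,37), (η,38)}
These 16 distinct sets form the basis B.
Close under arbitrary unions to get τ_{X×Y}; counting gives |τ_{X×Y}| = 40.


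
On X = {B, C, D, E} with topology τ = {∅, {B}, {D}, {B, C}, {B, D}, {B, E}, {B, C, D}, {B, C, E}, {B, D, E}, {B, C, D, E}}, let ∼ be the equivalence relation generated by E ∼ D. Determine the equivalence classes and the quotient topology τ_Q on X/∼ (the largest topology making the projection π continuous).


X/∼ = {[B], [C], [D=E]}; |τ_Q| = 5.

Equivalence classes: [B], [C], [D=E].
Quotient map π: X → X/∼ sends B ↦ [B], C ↦ [C], D ↦ [D=E], E ↦ [D=E].
For each subset V ⊆ X/∼, compute π^{-1}(V) ⊆ X and check whether π^{-1}(V) ∈ τ. V is open in τ_Q iff π^{-1}(V) ∈ τ.
  V = {}: π^{-1}(V) = ∅ ∈ τ ✓.
  V = {[B]}: π^{-1}(V) = {B} ∈ τ ✓.
  V = {[C]}: π^{-1}(V) = {C} ∉ τ ✗.
  V = {[B], [C]}: π^{-1}(V) = {B, C} ∈ τ ✓.
  V = {[D=E]}: π^{-1}(V) = {D, E} ∉ τ ✗.
  V = {[B], [D=E]}: π^{-1}(V) = {B, D, E} ∈ τ ✓.
  V = {[C], [D=E]}: π^{-1}(V) = {C, D, E} ∉ τ ✗.
  V = {[B], [C], [D=E]}: π^{-1}(V) = {B, C, D, E} ∈ τ ✓.
Open sets in the quotient: τ_Q = {{}, {[B]}, {[B], [C]}, {[B], [D=E]}, {[B], [C], [D=E]}} (5 elements).


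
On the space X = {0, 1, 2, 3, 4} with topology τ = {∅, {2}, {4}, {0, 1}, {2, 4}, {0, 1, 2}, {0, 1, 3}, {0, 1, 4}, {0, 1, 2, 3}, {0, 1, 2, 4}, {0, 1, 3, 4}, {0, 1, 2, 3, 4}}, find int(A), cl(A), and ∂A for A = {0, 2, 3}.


int(A) = {2}, cl(A) = {0, 1, 2, 3}, ∂A = {0, 1, 3}.

Closed sets in (X, τ) are complements of opens:
  closed(X, τ) = {∅, {2}, {3}, {4}, {2, 3}, {2, 4}, {3, 4}, {0, 1, 3}, {2, 3, 4}, {0, 1, 2, 3}, {0, 1, 3, 4}, {0, 1, 2, 3, 4}}.
int(A) = ⋃ {U ∈ τ : U ⊆ A}. Opens contained in A: ∅, {2}.
Taking the union of these: int(A) = {2}.
cl(A) = ⋂ {C closed : A ⊆ C}. Closed sets containing A: {0, 1, 2, 3}, {0, 1, 2, 3, 4}.
Intersecting these: cl(A) = {0, 1, 2, 3}.
∂A = cl(A) ∖ int(A) = {0, 1, 2, 3} ∖ {2} = {0, 1, 3}.


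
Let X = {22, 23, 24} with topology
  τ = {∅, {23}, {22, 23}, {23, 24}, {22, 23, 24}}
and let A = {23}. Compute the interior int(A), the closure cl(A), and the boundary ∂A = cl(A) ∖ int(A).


int(A) = {23}, cl(A) = {22, 23, 24}, ∂A = {22, 24}.

Closed sets in (X, τ) are complements of opens:
  closed(X, τ) = {∅, {22}, {24}, {22, 24}, {22, 23, 24}}.
int(A) = ⋃ {U ∈ τ : U ⊆ A}. Opens contained in A: ∅, {23}.
Taking the union of these: int(A) = {23}.
cl(A) = ⋂ {C closed : A ⊆ C}. Closed sets containing A: {22, 23, 24}.
Intersecting these: cl(A) = {22, 23, 24}.
∂A = cl(A) ∖ int(A) = {22, 23, 24} ∖ {23} = {22, 24}.


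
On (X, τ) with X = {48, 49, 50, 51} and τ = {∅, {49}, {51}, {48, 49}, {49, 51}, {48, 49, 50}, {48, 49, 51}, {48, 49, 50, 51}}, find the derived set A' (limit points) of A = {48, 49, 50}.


A' = {48, 50}

For each x ∈ X, list the open sets U ∈ τ with x ∈ U, then check whether U ∩ (A ∖ {x}) ≠ ∅ for every such U.
  x = 48: opens ∋ x are {48, 49}, {48, 49, 50}, {48, 49, 51}, {48, 49, 50, 51}; each meets A ∖ {48}, so x IS a limit point.
  x = 49: open {49} ∋ x has {49} ∩ (A ∖ {49}) = ∅, so x is NOT a limit point.
  x = 50: opens ∋ x are {48, 49, 50}, {48, 49, 50, 51}; each meets A ∖ {50}, so x IS a limit point.
  x = 51: open {51} ∋ x has {51} ∩ (A ∖ {51}) = ∅, so x is NOT a limit point.
Collecting: A' = {48, 50}.


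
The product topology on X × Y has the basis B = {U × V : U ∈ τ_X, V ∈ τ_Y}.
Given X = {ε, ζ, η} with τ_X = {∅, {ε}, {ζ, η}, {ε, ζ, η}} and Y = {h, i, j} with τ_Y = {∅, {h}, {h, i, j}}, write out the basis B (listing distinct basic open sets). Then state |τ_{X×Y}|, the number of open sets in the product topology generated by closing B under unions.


Basis B = {∅ × ∅, {ε} × {h}, {ζ, η} × {h}, {ε} × {h, i, j}, {ε, ζ, η} × {h}, {ζ, η} × {h, i, j}, {ε, ζ, η} × {h, i, j}}; |τ_{X×Y}| = 9.

Enumerate products U × V with U ∈ τ_X, V ∈ τ_Y (deduplicated):
  ∅ × ∅ = {} (∅)
  {ε} × {h} = {(ε,h)}
  {ζ, η} × {h} = {(ζ,h), (η,h)}
  {ε} × {h, i, j} = {(ε,h), (ε,i), (ε,j)}
  {ε, ζ, η} × {h} = {(ε,h), (ζ,h), (η,h)}
  {ζ, η} × {h, i, j} = {(ζ,h), (ζ,i), (ζ,j), (η,h), (η,i), (η,j)}
  {ε, ζ, η} × {h, i, j} = {(ε,h), (ε,i), (ε,j), (ζ,h), (ζ,i), (ζ,j), (η,h), (η,i), (η,j)}
These 7 distinct sets form the basis B.
Close under arbitrary unions to get τ_{X×Y}; counting gives |τ_{X×Y}| = 9.


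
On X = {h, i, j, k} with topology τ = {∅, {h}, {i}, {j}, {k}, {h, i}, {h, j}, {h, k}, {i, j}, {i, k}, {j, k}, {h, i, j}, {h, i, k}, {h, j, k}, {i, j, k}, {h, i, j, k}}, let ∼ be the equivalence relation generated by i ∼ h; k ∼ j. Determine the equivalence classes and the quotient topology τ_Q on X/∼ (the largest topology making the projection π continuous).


X/∼ = {[h=i], [j=k]}; |τ_Q| = 4.

Equivalence classes: [h=i], [j=k].
Quotient map π: X → X/∼ sends h ↦ [h=i], i ↦ [h=i], j ↦ [j=k], k ↦ [j=k].
For each subset V ⊆ X/∼, compute π^{-1}(V) ⊆ X and check whether π^{-1}(V) ∈ τ. V is open in τ_Q iff π^{-1}(V) ∈ τ.
  V = {}: π^{-1}(V) = ∅ ∈ τ ✓.
  V = {[h=i]}: π^{-1}(V) = {h, i} ∈ τ ✓.
  V = {[j=k]}: π^{-1}(V) = {j, k} ∈ τ ✓.
  V = {[h=i], [j=k]}: π^{-1}(V) = {h, i, j, k} ∈ τ ✓.
Open sets in the quotient: τ_Q = {{}, {[h=i]}, {[j=k]}, {[h=i], [j=k]}} (4 elements).


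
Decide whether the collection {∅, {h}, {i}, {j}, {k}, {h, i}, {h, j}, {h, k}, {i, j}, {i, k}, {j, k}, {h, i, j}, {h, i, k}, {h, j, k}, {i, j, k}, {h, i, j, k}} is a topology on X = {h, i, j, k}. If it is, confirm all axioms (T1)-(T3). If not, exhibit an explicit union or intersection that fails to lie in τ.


τ IS a topology on X.

Axiom (T1): ∅ ∈ τ? Yes; X ∈ τ? Yes.
Axiom (T2/T3): check pairwise unions and intersections of members of τ.
All pairwise intersections and unions checked — each lies in τ. Therefore τ satisfies (T1), (T2), (T3): it IS a topology on X.


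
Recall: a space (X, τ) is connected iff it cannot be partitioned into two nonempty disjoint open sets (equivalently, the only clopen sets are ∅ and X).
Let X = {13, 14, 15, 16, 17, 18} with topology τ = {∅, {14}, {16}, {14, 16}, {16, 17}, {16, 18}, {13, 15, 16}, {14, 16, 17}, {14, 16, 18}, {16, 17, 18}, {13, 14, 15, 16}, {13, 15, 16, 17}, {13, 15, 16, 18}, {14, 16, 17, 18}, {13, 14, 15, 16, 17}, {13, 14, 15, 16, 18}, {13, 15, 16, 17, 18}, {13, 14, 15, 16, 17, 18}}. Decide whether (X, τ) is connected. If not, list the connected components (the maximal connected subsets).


(X, τ) is disconnected; components = [{14}, {13, 15, 16, 17, 18}].

Find clopen sets (U ∈ τ with X ∖ U ∈ τ):
  U = ∅, X ∖ U = {13, 14, 15, 16, 17, 18} — both open, so U is clopen.
  U = {14}, X ∖ U = {13, 15, 16, 17, 18} — both open, so U is clopen.
  U = {13, 15, 16, 17, 18}, X ∖ U = {14} — both open, so U is clopen.
  U = {13, 14, 15, 16, 17, 18}, X ∖ U = ∅ — both open, so U is clopen.
Nontrivial clopen(s) exist: e.g. {14}. So (X, τ) is disconnected.
Compute connected components by grouping points that agree on all clopens:
  component: {14}
  component: {13, 15, 16, 17, 18}


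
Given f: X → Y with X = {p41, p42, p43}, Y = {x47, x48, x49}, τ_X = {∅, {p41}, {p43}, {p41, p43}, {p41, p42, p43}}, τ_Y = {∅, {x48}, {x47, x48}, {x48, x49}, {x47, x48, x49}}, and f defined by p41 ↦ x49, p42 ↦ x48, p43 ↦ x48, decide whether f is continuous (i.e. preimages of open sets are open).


f is NOT continuous.

Compute f^{-1}(U) for each U ∈ τ_Y:
  U = ∅: f^{-1}(U) = ∅ ∈ τ_X ✓.
  U = {x48}: f^{-1}(U) = {p42, p43} ∉ τ_X ✗.
  U = {x47, x48}: f^{-1}(U) = {p42, p43} ∉ τ_X ✗.
  U = {x48, x49}: f^{-1}(U) = {p41, p42, p43} ∈ τ_X ✓.
  U = {x47, x48, x49}: f^{-1}(U) = {p41, p42, p43} ∈ τ_X ✓.
Found U = {x48} with f^{-1}(U) = {p42, p43} not in τ_X. Therefore f is NOT continuous.


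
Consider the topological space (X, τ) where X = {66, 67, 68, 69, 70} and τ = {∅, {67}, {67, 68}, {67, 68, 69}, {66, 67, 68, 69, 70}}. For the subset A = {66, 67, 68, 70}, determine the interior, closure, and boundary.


int(A) = {67, 68}, cl(A) = {66, 67, 68, 69, 70}, ∂A = {66, 69, 70}.

Closed sets in (X, τ) are complements of opens:
  closed(X, τ) = {∅, {66, 70}, {66, 69, 70}, {66, 68, 69, 70}, {66, 67, 68, 69, 70}}.
int(A) = ⋃ {U ∈ τ : U ⊆ A}. Opens contained in A: ∅, {67}, {67, 68}.
Taking the union of these: int(A) = {67, 68}.
cl(A) = ⋂ {C closed : A ⊆ C}. Closed sets containing A: {66, 67, 68, 69, 70}.
Intersecting these: cl(A) = {66, 67, 68, 69, 70}.
∂A = cl(A) ∖ int(A) = {66, 67, 68, 69, 70} ∖ {67, 68} = {66, 69, 70}.


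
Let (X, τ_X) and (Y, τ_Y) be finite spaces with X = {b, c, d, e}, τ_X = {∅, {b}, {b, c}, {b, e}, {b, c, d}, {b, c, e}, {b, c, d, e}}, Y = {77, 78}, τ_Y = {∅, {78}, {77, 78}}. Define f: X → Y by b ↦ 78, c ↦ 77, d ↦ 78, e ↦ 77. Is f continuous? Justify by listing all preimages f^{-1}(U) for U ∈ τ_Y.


f is NOT continuous.

Compute f^{-1}(U) for each U ∈ τ_Y:
  U = ∅: f^{-1}(U) = ∅ ∈ τ_X ✓.
  U = {78}: f^{-1}(U) = {b, d} ∉ τ_X ✗.
  U = {77, 78}: f^{-1}(U) = {b, c, d, e} ∈ τ_X ✓.
Found U = {78} with f^{-1}(U) = {b, d} not in τ_X. Therefore f is NOT continuous.


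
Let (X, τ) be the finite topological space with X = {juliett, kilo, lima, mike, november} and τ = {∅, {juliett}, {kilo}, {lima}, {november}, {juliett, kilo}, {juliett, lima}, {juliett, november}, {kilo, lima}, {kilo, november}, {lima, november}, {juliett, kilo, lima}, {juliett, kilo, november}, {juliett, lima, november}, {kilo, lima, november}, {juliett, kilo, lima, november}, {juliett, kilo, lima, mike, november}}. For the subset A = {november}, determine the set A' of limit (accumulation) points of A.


A' = {mike}

For each x ∈ X, list the open sets U ∈ τ with x ∈ U, then check whether U ∩ (A ∖ {x}) ≠ ∅ for every such U.
  x = juliett: open {juliett} ∋ x has {juliett} ∩ (A ∖ {juliett}) = ∅, so x is NOT a limit point.
  x = kilo: open {kilo} ∋ x has {kilo} ∩ (A ∖ {kilo}) = ∅, so x is NOT a limit point.
  x = lima: open {lima} ∋ x has {lima} ∩ (A ∖ {lima}) = ∅, so x is NOT a limit point.
  x = mike: opens ∋ x are {juliett, kilo, lima, mike, november}; each meets A ∖ {mike}, so x IS a limit point.
  x = november: open {november} ∋ x has {november} ∩ (A ∖ {november}) = ∅, so x is NOT a limit point.
Collecting: A' = {mike}.


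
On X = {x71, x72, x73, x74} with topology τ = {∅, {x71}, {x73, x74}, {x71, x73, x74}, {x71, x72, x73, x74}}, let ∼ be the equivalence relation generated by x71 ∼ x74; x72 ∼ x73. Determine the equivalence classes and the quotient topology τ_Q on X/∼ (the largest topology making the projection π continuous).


X/∼ = {[x71=x74], [x72=x73]}; |τ_Q| = 2.

Equivalence classes: [x71=x74], [x72=x73].
Quotient map π: X → X/∼ sends x71 ↦ [x71=x74], x72 ↦ [x72=x73], x73 ↦ [x72=x73], x74 ↦ [x71=x74].
For each subset V ⊆ X/∼, compute π^{-1}(V) ⊆ X and check whether π^{-1}(V) ∈ τ. V is open in τ_Q iff π^{-1}(V) ∈ τ.
  V = {}: π^{-1}(V) = ∅ ∈ τ ✓.
  V = {[x71=x74]}: π^{-1}(V) = {x71, x74} ∉ τ ✗.
  V = {[x72=x73]}: π^{-1}(V) = {x72, x73} ∉ τ ✗.
  V = {[x71=x74], [x72=x73]}: π^{-1}(V) = {x71, x72, x73, x74} ∈ τ ✓.
Open sets in the quotient: τ_Q = {{}, {[x71=x74], [x72=x73]}} (2 elements).


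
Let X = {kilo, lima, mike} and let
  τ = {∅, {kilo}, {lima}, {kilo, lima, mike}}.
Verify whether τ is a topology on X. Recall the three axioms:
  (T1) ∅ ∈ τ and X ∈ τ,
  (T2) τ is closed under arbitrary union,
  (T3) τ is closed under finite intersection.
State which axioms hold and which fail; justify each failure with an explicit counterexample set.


τ is NOT a topology on X.

Axiom (T1): ∅ ∈ τ? Yes; X ∈ τ? Yes.
Axiom (T2/T3): check pairwise unions and intersections of members of τ.
Counterexample for (T2): {kilo} ∪ {lima} = {kilo, lima} ∉ τ. Therefore τ is NOT a topology.


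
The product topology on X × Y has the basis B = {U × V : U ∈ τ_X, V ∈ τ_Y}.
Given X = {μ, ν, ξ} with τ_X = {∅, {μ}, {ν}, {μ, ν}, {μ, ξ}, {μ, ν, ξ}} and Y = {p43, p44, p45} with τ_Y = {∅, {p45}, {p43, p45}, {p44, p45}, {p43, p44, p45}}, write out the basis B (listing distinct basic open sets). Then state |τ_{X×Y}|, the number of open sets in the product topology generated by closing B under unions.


Basis B = {∅ × ∅, {μ} × {p45}, {ν} × {p45}, {μ} × {p43, p45}, {μ} × {p44, p45}, {μ, ν} × {p45}, {μ, ξ} × {p45}, {ν} × {p43, p45}, {ν} × {p44, p45}, {μ} × {p43, p44, p45}, {μ, ν, ξ} × {p45}, {ν} × {p43, p44, p45}, {μ, ν} × {p43, p45}, {μ, ξ} × {p43, p45}, {μ, ν} × {p44, p45}, {μ, ξ} × {p44, p45}, {μ, ν} × {p43, p44, p45}, {μ, ξ} × {p43, p44, p45}, {μ, ν, ξ} × {p43, p45}, {μ, ν, ξ} × {p44, p45}, {μ, ν, ξ} × {p43, p44, p45}}; |τ_{X×Y}| = 70.

Enumerate products U × V with U ∈ τ_X, V ∈ τ_Y (deduplicated):
  ∅ × ∅ = {} (∅)
  {μ} × {p45} = {(μ,p45)}
  {ν} × {p45} = {(ν,p45)}
  {μ} × {p43, p45} = {(μ,p43), (μ,p45)}
  {μ} × {p44, p45} = {(μ,p44), (μ,p45)}
  {μ, ν} × {p45} = {(μ,p45), (ν,p45)}
  {μ, ξ} × {p45} = {(μ,p45), (ξ,p45)}
  {ν} × {p43, p45} = {(ν,p43), (ν,p45)}
  {ν} × {p44, p45} = {(ν,p44), (ν,p45)}
  {μ} × {p43, p44, p45} = {(μ,p43), (μ,p44), (μ,p45)}
  {μ, ν, ξ} × {p45} = {(μ,p45), (ν,p45), (ξ,p45)}
  {ν} × {p43, p44, p45} = {(ν,p43), (ν,p44), (ν,p45)}
  {μ, ν} × {p43, p45} = {(μ,p43), (μ,p45), (ν,p43), (ν,p45)}
  {μ, ξ} × {p43, p45} = {(μ,p43), (μ,p45), (ξ,p43), (ξ,p45)}
  {μ, ν} × {p44, p45} = {(μ,p44), (μ,p45), (ν,p44), (ν,p45)}
  {μ, ξ} × {p44, p45} = {(μ,p44), (μ,p45), (ξ,p44), (ξ,p45)}
  {μ, ν} × {p43, p44, p45} = {(μ,p43), (μ,p44), (μ,p45), (ν,p43), (ν,p44), (ν,p45)}
  {μ, ξ} × {p43, p44, p45} = {(μ,p43), (μ,p44), (μ,p45), (ξ,p43), (ξ,p44), (ξ,p45)}
  {μ, ν, ξ} × {p43, p45} = {(μ,p43), (μ,p45), (ν,p43), (ν,p45), (ξ,p43), (ξ,p45)}
  {μ, ν, ξ} × {p44, p45} = {(μ,p44), (μ,p45), (ν,p44), (ν,p45), (ξ,p44), (ξ,p45)}
  {μ, ν, ξ} × {p43, p44, p45} = {(μ,p43), (μ,p44), (μ,p45), (ν,p43), (ν,p44), (ν,p45), (ξ,p43), (ξ,p44), (ξ,p45)}
These 21 distinct sets form the basis B.
Close under arbitrary unions to get τ_{X×Y}; counting gives |τ_{X×Y}| = 70.


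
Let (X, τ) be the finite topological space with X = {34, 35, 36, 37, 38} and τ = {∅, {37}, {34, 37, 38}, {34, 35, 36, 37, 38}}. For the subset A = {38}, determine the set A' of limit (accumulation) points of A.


A' = {34, 35, 36}

For each x ∈ X, list the open sets U ∈ τ with x ∈ U, then check whether U ∩ (A ∖ {x}) ≠ ∅ for every such U.
  x = 34: opens ∋ x are {34, 37, 38}, {34, 35, 36, 37, 38}; each meets A ∖ {34}, so x IS a limit point.
  x = 35: opens ∋ x are {34, 35, 36, 37, 38}; each meets A ∖ {35}, so x IS a limit point.
  x = 36: opens ∋ x are {34, 35, 36, 37, 38}; each meets A ∖ {36}, so x IS a limit point.
  x = 37: open {37} ∋ x has {37} ∩ (A ∖ {37}) = ∅, so x is NOT a limit point.
  x = 38: open {34, 37, 38} ∋ x has {34, 37, 38} ∩ (A ∖ {38}) = ∅, so x is NOT a limit point.
Collecting: A' = {34, 35, 36}.


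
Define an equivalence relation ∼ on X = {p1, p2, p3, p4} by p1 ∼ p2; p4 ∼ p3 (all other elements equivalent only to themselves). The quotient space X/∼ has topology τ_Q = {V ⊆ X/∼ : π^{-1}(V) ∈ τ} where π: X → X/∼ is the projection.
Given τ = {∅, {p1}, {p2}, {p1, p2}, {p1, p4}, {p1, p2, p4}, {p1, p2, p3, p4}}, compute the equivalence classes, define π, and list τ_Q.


X/∼ = {[p1=p2], [p3=p4]}; |τ_Q| = 3.

Equivalence classes: [p1=p2], [p3=p4].
Quotient map π: X → X/∼ sends p1 ↦ [p1=p2], p2 ↦ [p1=p2], p3 ↦ [p3=p4], p4 ↦ [p3=p4].
For each subset V ⊆ X/∼, compute π^{-1}(V) ⊆ X and check whether π^{-1}(V) ∈ τ. V is open in τ_Q iff π^{-1}(V) ∈ τ.
  V = {}: π^{-1}(V) = ∅ ∈ τ ✓.
  V = {[p1=p2]}: π^{-1}(V) = {p1, p2} ∈ τ ✓.
  V = {[p3=p4]}: π^{-1}(V) = {p3, p4} ∉ τ ✗.
  V = {[p1=p2], [p3=p4]}: π^{-1}(V) = {p1, p2, p3, p4} ∈ τ ✓.
Open sets in the quotient: τ_Q = {{}, {[p1=p2]}, {[p1=p2], [p3=p4]}} (3 elements).


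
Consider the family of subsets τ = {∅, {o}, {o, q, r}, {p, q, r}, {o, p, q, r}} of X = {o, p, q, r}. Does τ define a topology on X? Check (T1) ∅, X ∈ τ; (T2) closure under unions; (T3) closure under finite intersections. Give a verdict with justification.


τ is NOT a topology on X.

Axiom (T1): ∅ ∈ τ? Yes; X ∈ τ? Yes.
Axiom (T2/T3): check pairwise unions and intersections of members of τ.
Counterexample for (T3): {o, q, r} ∩ {p, q, r} = {q, r} ∉ τ. Therefore τ is NOT a topology.


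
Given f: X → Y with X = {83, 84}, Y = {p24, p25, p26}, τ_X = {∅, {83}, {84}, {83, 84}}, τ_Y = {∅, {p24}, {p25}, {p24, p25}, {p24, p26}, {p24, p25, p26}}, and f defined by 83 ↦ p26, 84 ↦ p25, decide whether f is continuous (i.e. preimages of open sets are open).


f IS continuous.

Compute f^{-1}(U) for each U ∈ τ_Y:
  U = ∅: f^{-1}(U) = ∅ ∈ τ_X ✓.
  U = {p24}: f^{-1}(U) = ∅ ∈ τ_X ✓.
  U = {p25}: f^{-1}(U) = {84} ∈ τ_X ✓.
  U = {p24, p25}: f^{-1}(U) = {84} ∈ τ_X ✓.
  U = {p24, p26}: f^{-1}(U) = {83} ∈ τ_X ✓.
  U = {p24, p25, p26}: f^{-1}(U) = {83, 84} ∈ τ_X ✓.
Every preimage lies in τ_X, so f IS continuous.


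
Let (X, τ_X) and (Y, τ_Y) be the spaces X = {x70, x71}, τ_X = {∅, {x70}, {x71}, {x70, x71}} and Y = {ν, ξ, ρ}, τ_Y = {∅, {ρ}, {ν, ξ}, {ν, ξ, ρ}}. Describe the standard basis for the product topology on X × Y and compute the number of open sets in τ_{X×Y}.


Basis B = {∅ × ∅, {x70} × {ρ}, {x71} × {ρ}, {x70} × {ν, ξ}, {x70, x71} × {ρ}, {x71} × {ν, ξ}, {x70} × {ν, ξ, ρ}, {x71} × {ν, ξ, ρ}, {x70, x71} × {ν, ξ}, {x70, x71} × {ν, ξ, ρ}}; |τ_{X×Y}| = 16.

Enumerate products U × V with U ∈ τ_X, V ∈ τ_Y (deduplicated):
  ∅ × ∅ = {} (∅)
  {x70} × {ρ} = {(x70,ρ)}
  {x71} × {ρ} = {(x71,ρ)}
  {x70} × {ν, ξ} = {(x70,ν), (x70,ξ)}
  {x70, x71} × {ρ} = {(x70,ρ), (x71,ρ)}
  {x71} × {ν, ξ} = {(x71,ν), (x71,ξ)}
  {x70} × {ν, ξ, ρ} = {(x70,ν), (x70,ξ), (x70,ρ)}
  {x71} × {ν, ξ, ρ} = {(x71,ν), (x71,ξ), (x71,ρ)}
  {x70, x71} × {ν, ξ} = {(x70,ν), (x70,ξ), (x71,ν), (x71,ξ)}
  {x70, x71} × {ν, ξ, ρ} = {(x70,ν), (x70,ξ), (x70,ρ), (x71,ν), (x71,ξ), (x71,ρ)}
These 10 distinct sets form the basis B.
Close under arbitrary unions to get τ_{X×Y}; counting gives |τ_{X×Y}| = 16.


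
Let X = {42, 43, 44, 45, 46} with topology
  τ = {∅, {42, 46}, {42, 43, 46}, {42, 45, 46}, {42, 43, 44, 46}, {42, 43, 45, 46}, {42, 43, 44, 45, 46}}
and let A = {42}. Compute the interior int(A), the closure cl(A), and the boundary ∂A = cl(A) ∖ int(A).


int(A) = ∅, cl(A) = {42, 43, 44, 45, 46}, ∂A = {42, 43, 44, 45, 46}.

Closed sets in (X, τ) are complements of opens:
  closed(X, τ) = {∅, {44}, {45}, {43, 44}, {44, 45}, {43, 44, 45}, {42, 43, 44, 45, 46}}.
int(A) = ⋃ {U ∈ τ : U ⊆ A}. Opens contained in A: ∅.
Taking the union of these: int(A) = ∅.
cl(A) = ⋂ {C closed : A ⊆ C}. Closed sets containing A: {42, 43, 44, 45, 46}.
Intersecting these: cl(A) = {42, 43, 44, 45, 46}.
∂A = cl(A) ∖ int(A) = {42, 43, 44, 45, 46} ∖ ∅ = {42, 43, 44, 45, 46}.


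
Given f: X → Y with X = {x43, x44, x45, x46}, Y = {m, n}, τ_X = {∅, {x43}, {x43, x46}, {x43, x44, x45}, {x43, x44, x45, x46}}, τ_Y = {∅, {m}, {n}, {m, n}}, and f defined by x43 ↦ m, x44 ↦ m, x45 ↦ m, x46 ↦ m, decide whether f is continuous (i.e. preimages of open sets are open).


f IS continuous.

Compute f^{-1}(U) for each U ∈ τ_Y:
  U = ∅: f^{-1}(U) = ∅ ∈ τ_X ✓.
  U = {m}: f^{-1}(U) = {x43, x44, x45, x46} ∈ τ_X ✓.
  U = {n}: f^{-1}(U) = ∅ ∈ τ_X ✓.
  U = {m, n}: f^{-1}(U) = {x43, x44, x45, x46} ∈ τ_X ✓.
Every preimage lies in τ_X, so f IS continuous.


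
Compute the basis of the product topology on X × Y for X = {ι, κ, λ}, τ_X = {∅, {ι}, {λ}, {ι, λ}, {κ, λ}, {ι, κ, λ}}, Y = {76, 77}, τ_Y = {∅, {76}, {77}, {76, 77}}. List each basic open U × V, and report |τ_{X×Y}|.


Basis B = {∅ × ∅, {ι} × {76}, {ι} × {77}, {λ} × {76}, {λ} × {77}, {ι} × {76, 77}, {ι, λ} × {76}, {ι, λ} × {77}, {κ, λ} × {76}, {κ, λ} × {77}, {λ} × {76, 77}, {ι, κ, λ} × {76}, {ι, κ, λ} × {77}, {ι, λ} × {76, 77}, {κ, λ} × {76, 77}, {ι, κ, λ} × {76, 77}}; |τ_{X×Y}| = 36.

Enumerate products U × V with U ∈ τ_X, V ∈ τ_Y (deduplicated):
  ∅ × ∅ = {} (∅)
  {ι} × {76} = {(ι,76)}
  {ι} × {77} = {(ι,77)}
  {λ} × {76} = {(λ,76)}
  {λ} × {77} = {(λ,77)}
  {ι} × {76, 77} = {(ι,76), (ι,77)}
  {ι, λ} × {76} = {(ι,76), (λ,76)}
  {ι, λ} × {77} = {(ι,77), (λ,77)}
  {κ, λ} × {76} = {(κ,76), (λ,76)}
  {κ, λ} × {77} = {(κ,77), (λ,77)}
  {λ} × {76, 77} = {(λ,76), (λ,77)}
  {ι, κ, λ} × {76} = {(ι,76), (κ,76), (λ,76)}
  {ι, κ, λ} × {77} = {(ι,77), (κ,77), (λ,77)}
  {ι, λ} × {76, 77} = {(ι,76), (ι,77), (λ,76), (λ,77)}
  {κ, λ} × {76, 77} = {(κ,76), (κ,77), (λ,76), (λ,77)}
  {ι, κ, λ} × {76, 77} = {(ι,76), (ι,77), (κ,76), (κ,77), (λ,76), (λ,77)}
These 16 distinct sets form the basis B.
Close under arbitrary unions to get τ_{X×Y}; counting gives |τ_{X×Y}| = 36.


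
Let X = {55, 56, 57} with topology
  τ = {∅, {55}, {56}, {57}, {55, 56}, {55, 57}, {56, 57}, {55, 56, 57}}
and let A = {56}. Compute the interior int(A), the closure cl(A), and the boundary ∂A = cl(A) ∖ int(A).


int(A) = {56}, cl(A) = {56}, ∂A = ∅.

Closed sets in (X, τ) are complements of opens:
  closed(X, τ) = {∅, {55}, {56}, {57}, {55, 56}, {55, 57}, {56, 57}, {55, 56, 57}}.
int(A) = ⋃ {U ∈ τ : U ⊆ A}. Opens contained in A: ∅, {56}.
Taking the union of these: int(A) = {56}.
cl(A) = ⋂ {C closed : A ⊆ C}. Closed sets containing A: {56}, {55, 56}, {56, 57}, {55, 56, 57}.
Intersecting these: cl(A) = {56}.
∂A = cl(A) ∖ int(A) = {56} ∖ {56} = ∅.


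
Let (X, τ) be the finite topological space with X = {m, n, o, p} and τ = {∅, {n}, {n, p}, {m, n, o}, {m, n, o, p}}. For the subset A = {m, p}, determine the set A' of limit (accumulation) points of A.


A' = {o}

For each x ∈ X, list the open sets U ∈ τ with x ∈ U, then check whether U ∩ (A ∖ {x}) ≠ ∅ for every such U.
  x = m: open {m, n, o} ∋ x has {m, n, o} ∩ (A ∖ {m}) = ∅, so x is NOT a limit point.
  x = n: open {n} ∋ x has {n} ∩ (A ∖ {n}) = ∅, so x is NOT a limit point.
  x = o: opens ∋ x are {m, n, o}, {m, n, o, p}; each meets A ∖ {o}, so x IS a limit point.
  x = p: open {n, p} ∋ x has {n, p} ∩ (A ∖ {p}) = ∅, so x is NOT a limit point.
Collecting: A' = {o}.


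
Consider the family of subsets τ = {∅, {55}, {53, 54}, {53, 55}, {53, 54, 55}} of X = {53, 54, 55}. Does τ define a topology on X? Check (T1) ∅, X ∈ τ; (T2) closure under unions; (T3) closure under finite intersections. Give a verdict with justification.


τ is NOT a topology on X.

Axiom (T1): ∅ ∈ τ? Yes; X ∈ τ? Yes.
Axiom (T2/T3): check pairwise unions and intersections of members of τ.
Counterexample for (T3): {53, 54} ∩ {53, 55} = {53} ∉ τ. Therefore τ is NOT a topology.


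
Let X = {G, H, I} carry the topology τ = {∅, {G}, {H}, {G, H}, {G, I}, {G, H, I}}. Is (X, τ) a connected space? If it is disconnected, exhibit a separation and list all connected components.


(X, τ) is disconnected; components = [{H}, {G, I}].

Find clopen sets (U ∈ τ with X ∖ U ∈ τ):
  U = ∅, X ∖ U = {G, H, I} — both open, so U is clopen.
  U = {H}, X ∖ U = {G, I} — both open, so U is clopen.
  U = {G, I}, X ∖ U = {H} — both open, so U is clopen.
  U = {G, H, I}, X ∖ U = ∅ — both open, so U is clopen.
Nontrivial clopen(s) exist: e.g. {G, I}. So (X, τ) is disconnected.
Compute connected components by grouping points that agree on all clopens:
  component: {H}
  component: {G, I}


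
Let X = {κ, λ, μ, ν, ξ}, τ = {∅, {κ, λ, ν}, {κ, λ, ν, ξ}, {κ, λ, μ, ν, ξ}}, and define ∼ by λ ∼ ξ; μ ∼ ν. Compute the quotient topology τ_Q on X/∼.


X/∼ = {[κ], [λ=ξ], [μ=ν]}; |τ_Q| = 2.

Equivalence classes: [κ], [λ=ξ], [μ=ν].
Quotient map π: X → X/∼ sends κ ↦ [κ], λ ↦ [λ=ξ], μ ↦ [μ=ν], ν ↦ [μ=ν], ξ ↦ [λ=ξ].
For each subset V ⊆ X/∼, compute π^{-1}(V) ⊆ X and check whether π^{-1}(V) ∈ τ. V is open in τ_Q iff π^{-1}(V) ∈ τ.
  V = {}: π^{-1}(V) = ∅ ∈ τ ✓.
  V = {[κ]}: π^{-1}(V) = {κ} ∉ τ ✗.
  V = {[λ=ξ]}: π^{-1}(V) = {λ, ξ} ∉ τ ✗.
  V = {[κ], [λ=ξ]}: π^{-1}(V) = {κ, λ, ξ} ∉ τ ✗.
  V = {[μ=ν]}: π^{-1}(V) = {μ, ν} ∉ τ ✗.
  V = {[κ], [μ=ν]}: π^{-1}(V) = {κ, μ, ν} ∉ τ ✗.
  V = {[λ=ξ], [μ=ν]}: π^{-1}(V) = {λ, μ, ν, ξ} ∉ τ ✗.
  V = {[κ], [λ=ξ], [μ=ν]}: π^{-1}(V) = {κ, λ, μ, ν, ξ} ∈ τ ✓.
Open sets in the quotient: τ_Q = {{}, {[κ], [λ=ξ], [μ=ν]}} (2 elements).


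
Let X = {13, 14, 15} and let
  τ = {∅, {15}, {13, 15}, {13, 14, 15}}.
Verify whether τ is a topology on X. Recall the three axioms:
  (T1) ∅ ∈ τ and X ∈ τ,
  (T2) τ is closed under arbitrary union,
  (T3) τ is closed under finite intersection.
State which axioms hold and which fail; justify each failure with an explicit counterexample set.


τ IS a topology on X.

Axiom (T1): ∅ ∈ τ? Yes; X ∈ τ? Yes.
Axiom (T2/T3): check pairwise unions and intersections of members of τ.
All pairwise intersections and unions checked — each lies in τ. Therefore τ satisfies (T1), (T2), (T3): it IS a topology on X.


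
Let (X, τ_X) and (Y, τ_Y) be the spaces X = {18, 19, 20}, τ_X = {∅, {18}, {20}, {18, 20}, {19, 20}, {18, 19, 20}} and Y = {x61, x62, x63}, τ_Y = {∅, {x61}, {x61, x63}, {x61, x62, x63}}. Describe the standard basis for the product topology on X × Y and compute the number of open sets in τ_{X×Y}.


Basis B = {∅ × ∅, {18} × {x61}, {20} × {x61}, {18} × {x61, x63}, {18, 20} × {x61}, {19, 20} × {x61}, {20} × {x61, x63}, {18} × {x61, x62, x63}, {18, 19, 20} × {x61}, {20} × {x61, x62, x63}, {18, 20} × {x61, x63}, {19, 20} × {x61, x63}, {18, 20} × {x61, x62, x63}, {18, 19, 20} × {x61, x63}, {19, 20} × {x61, x62, x63}, {18, 19, 20} × {x61, x62, x63}}; |τ_{X×Y}| = 40.

Enumerate products U × V with U ∈ τ_X, V ∈ τ_Y (deduplicated):
  ∅ × ∅ = {} (∅)
  {18} × {x61} = {(18,x61)}
  {20} × {x61} = {(20,x61)}
  {18} × {x61, x63} = {(18,x61), (18,x63)}
  {18, 20} × {x61} = {(18,x61), (20,x61)}
  {19, 20} × {x61} = {(19,x61), (20,x61)}
  {20} × {x61, x63} = {(20,x61), (20,x63)}
  {18} × {x61, x62, x63} = {(18,x61), (18,x62), (18,x63)}
  {18, 19, 20} × {x61} = {(18,x61), (19,x61), (20,x61)}
  {20} × {x61, x62, x63} = {(20,x61), (20,x62), (20,x63)}
  {18, 20} × {x61, x63} = {(18,x61), (18,x63), (20,x61), (20,x63)}
  {19, 20} × {x61, x63} = {(19,x61), (19,x63), (20,x61), (20,x63)}
  {18, 20} × {x61, x62, x63} = {(18,x61), (18,x62), (18,x63), (20,x61), (20,x62), (20,x63)}
  {18, 19, 20} × {x61, x63} = {(18,x61), (18,x63), (19,x61), (19,x63), (20,x61), (20,x63)}
  {19, 20} × {x61, x62, x63} = {(19,x61), (19,x62), (19,x63), (20,x61), (20,x62), (20,x63)}
  {18, 19, 20} × {x61, x62, x63} = {(18,x61), (18,x62), (18,x63), (19,x61), (19,x62), (19,x63), (20,x61), (20,x62), (20,x63)}
These 16 distinct sets form the basis B.
Close under arbitrary unions to get τ_{X×Y}; counting gives |τ_{X×Y}| = 40.


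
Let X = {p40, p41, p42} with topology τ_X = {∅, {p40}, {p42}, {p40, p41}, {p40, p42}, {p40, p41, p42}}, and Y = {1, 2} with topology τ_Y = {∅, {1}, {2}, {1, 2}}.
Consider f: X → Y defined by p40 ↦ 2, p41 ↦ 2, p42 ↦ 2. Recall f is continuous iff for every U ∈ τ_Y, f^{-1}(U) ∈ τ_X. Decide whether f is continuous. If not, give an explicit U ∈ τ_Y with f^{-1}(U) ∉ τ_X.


f IS continuous.

Compute f^{-1}(U) for each U ∈ τ_Y:
  U = ∅: f^{-1}(U) = ∅ ∈ τ_X ✓.
  U = {1}: f^{-1}(U) = ∅ ∈ τ_X ✓.
  U = {2}: f^{-1}(U) = {p40, p41, p42} ∈ τ_X ✓.
  U = {1, 2}: f^{-1}(U) = {p40, p41, p42} ∈ τ_X ✓.
Every preimage lies in τ_X, so f IS continuous.


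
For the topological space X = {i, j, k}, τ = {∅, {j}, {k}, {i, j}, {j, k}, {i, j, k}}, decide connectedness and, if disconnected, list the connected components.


(X, τ) is disconnected; components = [{k}, {i, j}].

Find clopen sets (U ∈ τ with X ∖ U ∈ τ):
  U = ∅, X ∖ U = {i, j, k} — both open, so U is clopen.
  U = {k}, X ∖ U = {i, j} — both open, so U is clopen.
  U = {i, j}, X ∖ U = {k} — both open, so U is clopen.
  U = {i, j, k}, X ∖ U = ∅ — both open, so U is clopen.
Nontrivial clopen(s) exist: e.g. {i, j}. So (X, τ) is disconnected.
Compute connected components by grouping points that agree on all clopens:
  component: {k}
  component: {i, j}


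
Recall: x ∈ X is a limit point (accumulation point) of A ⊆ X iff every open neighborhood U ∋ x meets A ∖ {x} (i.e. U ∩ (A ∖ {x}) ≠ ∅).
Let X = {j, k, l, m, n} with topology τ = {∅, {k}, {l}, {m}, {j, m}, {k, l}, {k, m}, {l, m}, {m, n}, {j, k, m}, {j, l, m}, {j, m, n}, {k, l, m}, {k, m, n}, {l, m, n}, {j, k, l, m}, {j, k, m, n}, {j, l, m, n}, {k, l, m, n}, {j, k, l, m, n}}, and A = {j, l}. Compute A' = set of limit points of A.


A' = ∅

For each x ∈ X, list the open sets U ∈ τ with x ∈ U, then check whether U ∩ (A ∖ {x}) ≠ ∅ for every such U.
  x = j: open {j, m} ∋ x has {j, m} ∩ (A ∖ {j}) = ∅, so x is NOT a limit point.
  x = k: open {k} ∋ x has {k} ∩ (A ∖ {k}) = ∅, so x is NOT a limit point.
  x = l: open {l} ∋ x has {l} ∩ (A ∖ {l}) = ∅, so x is NOT a limit point.
  x = m: open {m} ∋ x has {m} ∩ (A ∖ {m}) = ∅, so x is NOT a limit point.
  x = n: open {m, n} ∋ x has {m, n} ∩ (A ∖ {n}) = ∅, so x is NOT a limit point.
Collecting: A' = ∅.
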